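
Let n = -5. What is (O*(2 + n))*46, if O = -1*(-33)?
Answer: -4554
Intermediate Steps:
O = 33
(O*(2 + n))*46 = (33*(2 - 5))*46 = (33*(-3))*46 = -99*46 = -4554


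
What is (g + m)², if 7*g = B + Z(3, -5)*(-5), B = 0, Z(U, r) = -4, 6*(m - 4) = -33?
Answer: 361/196 ≈ 1.8418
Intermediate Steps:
m = -3/2 (m = 4 + (⅙)*(-33) = 4 - 11/2 = -3/2 ≈ -1.5000)
g = 20/7 (g = (0 - 4*(-5))/7 = (0 + 20)/7 = (⅐)*20 = 20/7 ≈ 2.8571)
(g + m)² = (20/7 - 3/2)² = (19/14)² = 361/196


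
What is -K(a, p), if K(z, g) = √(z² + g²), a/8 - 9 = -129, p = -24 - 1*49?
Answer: -√926929 ≈ -962.77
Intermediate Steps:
p = -73 (p = -24 - 49 = -73)
a = -960 (a = 72 + 8*(-129) = 72 - 1032 = -960)
K(z, g) = √(g² + z²)
-K(a, p) = -√((-73)² + (-960)²) = -√(5329 + 921600) = -√926929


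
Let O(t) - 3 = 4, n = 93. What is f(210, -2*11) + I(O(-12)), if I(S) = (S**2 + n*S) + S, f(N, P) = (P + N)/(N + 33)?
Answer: 171989/243 ≈ 707.77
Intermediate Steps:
O(t) = 7 (O(t) = 3 + 4 = 7)
f(N, P) = (N + P)/(33 + N)
I(S) = S**2 + 94*S (I(S) = (S**2 + 93*S) + S = S**2 + 94*S)
f(210, -2*11) + I(O(-12)) = (210 - 2*11)/(33 + 210) + 7*(94 + 7) = (210 - 22)/243 + 7*101 = (1/243)*188 + 707 = 188/243 + 707 = 171989/243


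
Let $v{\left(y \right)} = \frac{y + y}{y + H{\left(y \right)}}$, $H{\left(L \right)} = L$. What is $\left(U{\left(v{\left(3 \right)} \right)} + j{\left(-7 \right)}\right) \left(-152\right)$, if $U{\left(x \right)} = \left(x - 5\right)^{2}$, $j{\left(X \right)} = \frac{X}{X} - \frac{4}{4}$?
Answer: $-2432$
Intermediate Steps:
$j{\left(X \right)} = 0$ ($j{\left(X \right)} = 1 - 1 = 0$)
$v{\left(y \right)} = 1$ ($v{\left(y \right)} = \frac{y + y}{y + y} = \frac{2 y}{2 y} = 2 y \frac{1}{2 y} = 1$)
$U{\left(x \right)} = \left(-5 + x\right)^{2}$
$\left(U{\left(v{\left(3 \right)} \right)} + j{\left(-7 \right)}\right) \left(-152\right) = \left(\left(-5 + 1\right)^{2} + 0\right) \left(-152\right) = \left(\left(-4\right)^{2} + 0\right) \left(-152\right) = \left(16 + 0\right) \left(-152\right) = 16 \left(-152\right) = -2432$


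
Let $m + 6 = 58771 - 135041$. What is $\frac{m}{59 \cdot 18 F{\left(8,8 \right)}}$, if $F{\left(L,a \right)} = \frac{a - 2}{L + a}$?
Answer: $- \frac{305104}{1593} \approx -191.53$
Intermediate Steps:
$F{\left(L,a \right)} = \frac{-2 + a}{L + a}$
$m = -76276$ ($m = -6 + \left(58771 - 135041\right) = -6 - 76270 = -76276$)
$\frac{m}{59 \cdot 18 F{\left(8,8 \right)}} = - \frac{76276}{59 \cdot 18 \frac{-2 + 8}{8 + 8}} = - \frac{76276}{1062 \cdot \frac{1}{16} \cdot 6} = - \frac{76276}{1062 \cdot \frac{3}{8}} = - \frac{76276}{\frac{1593}{4}} = \left(-76276\right) \frac{4}{1593} = - \frac{305104}{1593}$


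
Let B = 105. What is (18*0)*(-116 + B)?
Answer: 0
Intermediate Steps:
(18*0)*(-116 + B) = (18*0)*(-116 + 105) = 0*(-11) = 0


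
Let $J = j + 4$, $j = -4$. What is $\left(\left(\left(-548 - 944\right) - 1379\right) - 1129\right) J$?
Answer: $0$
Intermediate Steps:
$J = 0$ ($J = -4 + 4 = 0$)
$\left(\left(\left(-548 - 944\right) - 1379\right) - 1129\right) J = \left(\left(\left(-548 - 944\right) - 1379\right) - 1129\right) 0 = \left(\left(-1492 - 1379\right) - 1129\right) 0 = \left(-2871 - 1129\right) 0 = \left(-4000\right) 0 = 0$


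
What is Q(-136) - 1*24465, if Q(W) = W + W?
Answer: -24737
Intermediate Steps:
Q(W) = 2*W
Q(-136) - 1*24465 = 2*(-136) - 1*24465 = -272 - 24465 = -24737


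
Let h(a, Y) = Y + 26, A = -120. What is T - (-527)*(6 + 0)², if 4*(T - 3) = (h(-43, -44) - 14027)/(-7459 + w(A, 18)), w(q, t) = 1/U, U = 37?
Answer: 20947553465/1103928 ≈ 18975.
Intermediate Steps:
h(a, Y) = 26 + Y
w(q, t) = 1/37
T = 3831449/1103928 (T = 3 + (((26 - 44) - 14027)/(-7459 + 1/37))/4 = 3 + ((-18 - 14027)/(-275982/37))/4 = 3 + (-14045*(-37/275982))/4 = 3 + (¼)*(519665/275982) = 3 + 519665/1103928 = 3831449/1103928 ≈ 3.4707)
T - (-527)*(6 + 0)² = 3831449/1103928 - (-527)*(6 + 0)² = 3831449/1103928 - (-527)*6² = 3831449/1103928 - (-527)*36 = 3831449/1103928 - 1*(-18972) = 3831449/1103928 + 18972 = 20947553465/1103928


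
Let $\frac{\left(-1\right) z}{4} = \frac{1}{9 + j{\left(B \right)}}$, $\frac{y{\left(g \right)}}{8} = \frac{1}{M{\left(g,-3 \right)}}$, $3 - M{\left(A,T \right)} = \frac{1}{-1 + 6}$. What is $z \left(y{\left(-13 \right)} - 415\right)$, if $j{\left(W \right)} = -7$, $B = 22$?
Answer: $\frac{5770}{7} \approx 824.29$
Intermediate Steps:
$M{\left(A,T \right)} = \frac{14}{5}$ ($M{\left(A,T \right)} = 3 - \frac{1}{-1 + 6} = 3 - \frac{1}{5} = \frac{14}{5}$)
$y{\left(g \right)} = \frac{20}{7}$ ($y{\left(g \right)} = \frac{8}{\frac{14}{5}} = 8 \cdot \frac{5}{14} = \frac{20}{7}$)
$z = -2$ ($z = - \frac{4}{9 - 7} = - \frac{4}{2} = \left(-4\right) \frac{1}{2} = -2$)
$z \left(y{\left(-13 \right)} - 415\right) = - 2 \left(\frac{20}{7} - 415\right) = \left(-2\right) \left(- \frac{2885}{7}\right) = \frac{5770}{7}$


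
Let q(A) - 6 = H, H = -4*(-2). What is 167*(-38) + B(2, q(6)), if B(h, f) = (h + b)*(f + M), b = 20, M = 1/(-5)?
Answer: -30212/5 ≈ -6042.4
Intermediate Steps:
M = -1/5 ≈ -0.20000
H = 8
q(A) = 14 (q(A) = 6 + 8 = 14)
B(h, f) = (20 + h)*(-1/5 + f) (B(h, f) = (h + 20)*(f - 1/5) = (20 + h)*(-1/5 + f))
167*(-38) + B(2, q(6)) = 167*(-38) + (-4 + 20*14 - 1/5*2 + 14*2) = -6346 + (-4 + 280 - 2/5 + 28) = -6346 + 1518/5 = -30212/5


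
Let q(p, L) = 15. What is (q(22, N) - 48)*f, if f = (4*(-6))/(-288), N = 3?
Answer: -11/4 ≈ -2.7500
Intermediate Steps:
f = 1/12 (f = -24*(-1/288) = 1/12 ≈ 0.083333)
(q(22, N) - 48)*f = (15 - 48)*(1/12) = -33*1/12 = -11/4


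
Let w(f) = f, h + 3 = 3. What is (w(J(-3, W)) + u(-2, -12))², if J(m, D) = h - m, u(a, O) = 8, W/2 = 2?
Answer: 121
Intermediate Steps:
W = 4 (W = 2*2 = 4)
h = 0 (h = -3 + 3 = 0)
J(m, D) = -m (J(m, D) = 0 - m = -m)
(w(J(-3, W)) + u(-2, -12))² = (-1*(-3) + 8)² = (3 + 8)² = 11² = 121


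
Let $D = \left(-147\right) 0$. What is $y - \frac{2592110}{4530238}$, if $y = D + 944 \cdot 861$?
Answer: $\frac{1841051185241}{2265119} \approx 8.1278 \cdot 10^{5}$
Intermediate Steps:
$D = 0$
$y = 812784$ ($y = 0 + 944 \cdot 861 = 0 + 812784 = 812784$)
$y - \frac{2592110}{4530238} = 812784 - \frac{2592110}{4530238} = 812784 - \frac{1296055}{2265119} = \frac{1841051185241}{2265119}$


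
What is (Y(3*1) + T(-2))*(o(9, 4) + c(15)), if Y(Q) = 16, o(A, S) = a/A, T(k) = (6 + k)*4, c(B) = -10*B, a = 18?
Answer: -4736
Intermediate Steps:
T(k) = 24 + 4*k
o(A, S) = 18/A
(Y(3*1) + T(-2))*(o(9, 4) + c(15)) = (16 + (24 + 4*(-2)))*(18/9 - 10*15) = (16 + (24 - 8))*(18*(⅑) - 150) = (16 + 16)*(2 - 150) = 32*(-148) = -4736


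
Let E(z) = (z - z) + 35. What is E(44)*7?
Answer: 245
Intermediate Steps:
E(z) = 35 (E(z) = 0 + 35 = 35)
E(44)*7 = 35*7 = 245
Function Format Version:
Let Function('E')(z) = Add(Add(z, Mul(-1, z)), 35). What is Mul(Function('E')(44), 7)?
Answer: 245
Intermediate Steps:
Function('E')(z) = 35 (Function('E')(z) = Add(0, 35) = 35)
Mul(Function('E')(44), 7) = Mul(35, 7) = 245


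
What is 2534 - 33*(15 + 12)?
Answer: 1643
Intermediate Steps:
2534 - 33*(15 + 12) = 2534 - 33*27 = 2534 - 1*891 = 2534 - 891 = 1643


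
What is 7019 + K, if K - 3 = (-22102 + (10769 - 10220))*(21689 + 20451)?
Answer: -908236398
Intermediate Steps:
K = -908243417 (K = 3 + (-22102 + (10769 - 10220))*(21689 + 20451) = 3 + (-22102 + 549)*42140 = 3 - 21553*42140 = 3 - 908243420 = -908243417)
7019 + K = 7019 - 908243417 = -908236398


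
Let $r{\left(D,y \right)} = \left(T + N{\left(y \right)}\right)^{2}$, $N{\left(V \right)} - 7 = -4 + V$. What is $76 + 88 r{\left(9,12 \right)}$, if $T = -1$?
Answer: $17324$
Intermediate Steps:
$N{\left(V \right)} = 3 + V$ ($N{\left(V \right)} = 7 + \left(-4 + V\right) = 3 + V$)
$r{\left(D,y \right)} = \left(2 + y\right)^{2}$ ($r{\left(D,y \right)} = \left(-1 + \left(3 + y\right)\right)^{2} = \left(2 + y\right)^{2}$)
$76 + 88 r{\left(9,12 \right)} = 76 + 88 \left(2 + 12\right)^{2} = 76 + 88 \cdot 14^{2} = 76 + 88 \cdot 196 = 76 + 17248 = 17324$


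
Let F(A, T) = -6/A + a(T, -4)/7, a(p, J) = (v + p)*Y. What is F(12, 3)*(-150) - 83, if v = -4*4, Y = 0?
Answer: -8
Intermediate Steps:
v = -16
a(p, J) = 0 (a(p, J) = (-16 + p)*0 = 0)
F(A, T) = -6/A (F(A, T) = -6/A + 0/7 = -6/A + 0*(⅐) = -6/A + 0 = -6/A)
F(12, 3)*(-150) - 83 = -6/12*(-150) - 83 = -6*1/12*(-150) - 83 = -½*(-150) - 83 = 75 - 83 = -8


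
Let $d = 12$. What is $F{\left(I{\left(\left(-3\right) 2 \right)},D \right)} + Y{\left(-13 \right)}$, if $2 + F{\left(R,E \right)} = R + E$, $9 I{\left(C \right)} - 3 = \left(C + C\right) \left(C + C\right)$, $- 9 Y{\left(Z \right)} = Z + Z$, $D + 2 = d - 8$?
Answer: $\frac{173}{9} \approx 19.222$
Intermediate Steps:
$D = 2$ ($D = -2 + \left(12 - 8\right) = -2 + 4 = 2$)
$Y{\left(Z \right)} = - \frac{2 Z}{9}$ ($Y{\left(Z \right)} = - \frac{Z + Z}{9} = - \frac{2 Z}{9}$)
$I{\left(C \right)} = \frac{1}{3} + \frac{4 C^{2}}{9}$ ($I{\left(C \right)} = \frac{1}{3} + \frac{\left(C + C\right) \left(C + C\right)}{9} = \frac{1}{3} + \frac{2 C 2 C}{9} = \frac{1}{3} + \frac{4 C^{2}}{9}$)
$F{\left(R,E \right)} = -2 + E + R$ ($F{\left(R,E \right)} = -2 + \left(R + E\right) = -2 + \left(E + R\right) = -2 + E + R$)
$F{\left(I{\left(\left(-3\right) 2 \right)},D \right)} + Y{\left(-13 \right)} = \left(-2 + 2 + \left(\frac{1}{3} + \frac{4 \left(\left(-3\right) 2\right)^{2}}{9}\right)\right) - - \frac{26}{9} = \left(-2 + 2 + \left(\frac{1}{3} + \frac{4 \left(-6\right)^{2}}{9}\right)\right) + \frac{26}{9} = \left(-2 + 2 + \left(\frac{1}{3} + \frac{4}{9} \cdot 36\right)\right) + \frac{26}{9} = \left(-2 + 2 + \left(\frac{1}{3} + 16\right)\right) + \frac{26}{9} = \left(-2 + 2 + \frac{49}{3}\right) + \frac{26}{9} = \frac{49}{3} + \frac{26}{9} = \frac{173}{9}$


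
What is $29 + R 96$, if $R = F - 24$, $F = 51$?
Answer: $2621$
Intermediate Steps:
$R = 27$ ($R = 51 - 24 = 27$)
$29 + R 96 = 29 + 27 \cdot 96 = 29 + 2592 = 2621$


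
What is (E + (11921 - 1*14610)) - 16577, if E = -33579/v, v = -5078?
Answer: -97799169/5078 ≈ -19259.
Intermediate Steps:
E = 33579/5078 (E = -33579/(-5078) = -33579*(-1/5078) = 33579/5078 ≈ 6.6126)
(E + (11921 - 1*14610)) - 16577 = (33579/5078 + (11921 - 1*14610)) - 16577 = (33579/5078 + (11921 - 14610)) - 16577 = (33579/5078 - 2689) - 16577 = -13621163/5078 - 16577 = -97799169/5078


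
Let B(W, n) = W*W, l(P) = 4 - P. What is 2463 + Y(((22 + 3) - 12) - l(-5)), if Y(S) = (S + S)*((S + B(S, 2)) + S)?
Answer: 2655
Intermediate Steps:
B(W, n) = W²
Y(S) = 2*S*(S² + 2*S) (Y(S) = (S + S)*((S + S²) + S) = (2*S)*(S² + 2*S) = 2*S*(S² + 2*S))
2463 + Y(((22 + 3) - 12) - l(-5)) = 2463 + 2*(((22 + 3) - 12) - (4 - 1*(-5)))²*(2 + (((22 + 3) - 12) - (4 - 1*(-5)))) = 2463 + 2*((25 - 12) - (4 + 5))²*(2 + ((25 - 12) - (4 + 5))) = 2463 + 2*(13 - 1*9)²*(2 + (13 - 1*9)) = 2463 + 2*(13 - 9)²*(2 + (13 - 9)) = 2463 + 2*4²*(2 + 4) = 2463 + 2*16*6 = 2463 + 192 = 2655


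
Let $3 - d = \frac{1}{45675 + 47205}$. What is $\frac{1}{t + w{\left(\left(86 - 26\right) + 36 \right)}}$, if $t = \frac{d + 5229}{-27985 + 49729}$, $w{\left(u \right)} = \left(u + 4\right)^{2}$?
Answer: $\frac{2019582720}{20196313148159} \approx 9.9998 \cdot 10^{-5}$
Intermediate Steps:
$w{\left(u \right)} = \left(4 + u\right)^{2}$
$d = \frac{278639}{92880}$ ($d = 3 - \frac{1}{45675 + 47205} = 3 - \frac{1}{92880} = \frac{278639}{92880} \approx 3.0$)
$t = \frac{485948159}{2019582720}$ ($t = \frac{\frac{278639}{92880} + 5229}{-27985 + 49729} = \frac{485948159}{92880 \cdot 21744} = \frac{485948159}{92880} \cdot \frac{1}{21744} = \frac{485948159}{2019582720} \approx 0.24062$)
$\frac{1}{t + w{\left(\left(86 - 26\right) + 36 \right)}} = \frac{1}{\frac{485948159}{2019582720} + \left(4 + \left(\left(86 - 26\right) + 36\right)\right)^{2}} = \frac{1}{\frac{485948159}{2019582720} + \left(4 + \left(60 + 36\right)\right)^{2}} = \frac{1}{\frac{485948159}{2019582720} + \left(4 + 96\right)^{2}} = \frac{1}{\frac{485948159}{2019582720} + 100^{2}} = \frac{1}{\frac{485948159}{2019582720} + 10000} = \frac{1}{\frac{20196313148159}{2019582720}} = \frac{2019582720}{20196313148159}$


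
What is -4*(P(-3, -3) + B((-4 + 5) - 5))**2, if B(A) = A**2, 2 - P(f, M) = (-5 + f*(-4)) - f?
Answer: -256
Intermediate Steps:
P(f, M) = 7 + 5*f (P(f, M) = 2 - ((-5 + f*(-4)) - f) = 2 - ((-5 - 4*f) - f) = 2 - (-5 - 5*f) = 2 + (5 + 5*f) = 7 + 5*f)
-4*(P(-3, -3) + B((-4 + 5) - 5))**2 = -4*((7 + 5*(-3)) + ((-4 + 5) - 5)**2)**2 = -4*((7 - 15) + (1 - 5)**2)**2 = -4*(-8 + (-4)**2)**2 = -4*(-8 + 16)**2 = -4*8**2 = -4*64 = -256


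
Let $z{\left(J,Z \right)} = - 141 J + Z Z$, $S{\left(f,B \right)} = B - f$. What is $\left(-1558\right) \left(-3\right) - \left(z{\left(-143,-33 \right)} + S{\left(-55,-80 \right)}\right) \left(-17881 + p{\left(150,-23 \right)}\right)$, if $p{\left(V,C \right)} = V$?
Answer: $376380611$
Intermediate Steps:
$z{\left(J,Z \right)} = Z^{2} - 141 J$ ($z{\left(J,Z \right)} = - 141 J + Z^{2} = Z^{2} - 141 J$)
$\left(-1558\right) \left(-3\right) - \left(z{\left(-143,-33 \right)} + S{\left(-55,-80 \right)}\right) \left(-17881 + p{\left(150,-23 \right)}\right) = \left(-1558\right) \left(-3\right) - \left(\left(\left(-33\right)^{2} - -20163\right) - 25\right) \left(-17881 + 150\right) = 4674 - \left(\left(1089 + 20163\right) + \left(-80 + 55\right)\right) \left(-17731\right) = 4674 - \left(21252 - 25\right) \left(-17731\right) = 4674 - 21227 \left(-17731\right) = 4674 - -376375937 = 4674 + 376375937 = 376380611$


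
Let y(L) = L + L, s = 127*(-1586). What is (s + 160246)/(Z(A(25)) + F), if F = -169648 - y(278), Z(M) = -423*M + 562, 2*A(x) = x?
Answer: 82352/349859 ≈ 0.23539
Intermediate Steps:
A(x) = x/2
s = -201422
Z(M) = 562 - 423*M
y(L) = 2*L
F = -170204 (F = -169648 - 2*278 = -169648 - 1*556 = -169648 - 556 = -170204)
(s + 160246)/(Z(A(25)) + F) = (-201422 + 160246)/((562 - 423*25/2) - 170204) = -41176/((562 - 423*25/2) - 170204) = -41176/((562 - 10575/2) - 170204) = -41176/(-9451/2 - 170204) = -41176/(-349859/2) = -41176*(-2/349859) = 82352/349859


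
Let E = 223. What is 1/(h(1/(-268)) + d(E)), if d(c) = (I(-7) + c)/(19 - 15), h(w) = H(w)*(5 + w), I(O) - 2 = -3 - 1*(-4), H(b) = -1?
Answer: 268/13803 ≈ 0.019416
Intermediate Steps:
I(O) = 3 (I(O) = 2 + (-3 - 1*(-4)) = 2 + (-3 + 4) = 2 + 1 = 3)
h(w) = -5 - w (h(w) = -(5 + w) = -5 - w)
d(c) = ¾ + c/4 (d(c) = (3 + c)/(19 - 15) = (3 + c)/4 = (3 + c)*(¼) = ¾ + c/4)
1/(h(1/(-268)) + d(E)) = 1/((-5 - 1/(-268)) + (¾ + (¼)*223)) = 1/((-5 - 1*(-1/268)) + (¾ + 223/4)) = 1/((-5 + 1/268) + 113/2) = 1/(-1339/268 + 113/2) = 1/(13803/268) = 268/13803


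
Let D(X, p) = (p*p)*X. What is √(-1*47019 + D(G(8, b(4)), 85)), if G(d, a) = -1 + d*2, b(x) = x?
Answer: 2*√15339 ≈ 247.70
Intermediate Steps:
G(d, a) = -1 + 2*d
D(X, p) = X*p² (D(X, p) = p²*X = X*p²)
√(-1*47019 + D(G(8, b(4)), 85)) = √(-1*47019 + (-1 + 2*8)*85²) = √(-47019 + (-1 + 16)*7225) = √(-47019 + 15*7225) = √(-47019 + 108375) = √61356 = 2*√15339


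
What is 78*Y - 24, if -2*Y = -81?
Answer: 3135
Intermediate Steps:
Y = 81/2 (Y = -½*(-81) = 81/2 ≈ 40.500)
78*Y - 24 = 78*(81/2) - 24 = 3159 - 24 = 3135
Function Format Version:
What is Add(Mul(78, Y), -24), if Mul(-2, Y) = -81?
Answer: 3135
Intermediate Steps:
Y = Rational(81, 2) (Y = Mul(Rational(-1, 2), -81) = Rational(81, 2) ≈ 40.500)
Add(Mul(78, Y), -24) = Add(Mul(78, Rational(81, 2)), -24) = Add(3159, -24) = 3135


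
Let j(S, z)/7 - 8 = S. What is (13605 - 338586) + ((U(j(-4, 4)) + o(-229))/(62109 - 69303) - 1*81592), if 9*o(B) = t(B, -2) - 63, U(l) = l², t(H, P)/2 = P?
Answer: -26323982447/64746 ≈ -4.0657e+5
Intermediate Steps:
j(S, z) = 56 + 7*S
t(H, P) = 2*P
o(B) = -67/9 (o(B) = (2*(-2) - 63)/9 = (-4 - 63)/9 = (⅑)*(-67) = -67/9)
(13605 - 338586) + ((U(j(-4, 4)) + o(-229))/(62109 - 69303) - 1*81592) = (13605 - 338586) + (((56 + 7*(-4))² - 67/9)/(62109 - 69303) - 1*81592) = -324981 + (((56 - 28)² - 67/9)/(-7194) - 81592) = -324981 + ((28² - 67/9)*(-1/7194) - 81592) = -324981 + ((784 - 67/9)*(-1/7194) - 81592) = -324981 + ((6989/9)*(-1/7194) - 81592) = -324981 + (-6989/64746 - 81592) = -324981 - 5282762621/64746 = -26323982447/64746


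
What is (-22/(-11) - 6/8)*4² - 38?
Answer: -18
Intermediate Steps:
(-22/(-11) - 6/8)*4² - 38 = (-22*(-1/11) - 6*⅛)*16 - 38 = (2 - ¾)*16 - 38 = (5/4)*16 - 38 = 20 - 38 = -18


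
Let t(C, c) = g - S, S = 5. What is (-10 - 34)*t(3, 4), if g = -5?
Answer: 440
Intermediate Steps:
t(C, c) = -10 (t(C, c) = -5 - 1*5 = -5 - 5 = -10)
(-10 - 34)*t(3, 4) = (-10 - 34)*(-10) = -44*(-10) = 440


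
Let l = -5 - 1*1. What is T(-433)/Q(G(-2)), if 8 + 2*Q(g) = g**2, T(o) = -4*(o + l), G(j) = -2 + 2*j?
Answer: 878/7 ≈ 125.43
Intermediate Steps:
l = -6 (l = -5 - 1 = -6)
T(o) = 24 - 4*o (T(o) = -4*(o - 6) = -4*(-6 + o) = 24 - 4*o)
Q(g) = -4 + g**2/2
T(-433)/Q(G(-2)) = (24 - 4*(-433))/(-4 + (-2 + 2*(-2))**2/2) = (24 + 1732)/(-4 + (-2 - 4)**2/2) = 1756/(-4 + (1/2)*(-6)**2) = 1756/(-4 + (1/2)*36) = 1756/(-4 + 18) = 1756/14 = 1756*(1/14) = 878/7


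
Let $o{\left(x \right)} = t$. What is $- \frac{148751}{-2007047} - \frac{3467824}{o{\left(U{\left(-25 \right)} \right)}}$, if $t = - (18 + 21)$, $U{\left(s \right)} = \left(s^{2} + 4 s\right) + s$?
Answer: $\frac{6960091557017}{78274833} \approx 88919.0$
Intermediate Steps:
$U{\left(s \right)} = s^{2} + 5 s$
$t = -39$ ($t = \left(-1\right) 39 = -39$)
$o{\left(x \right)} = -39$
$- \frac{148751}{-2007047} - \frac{3467824}{o{\left(U{\left(-25 \right)} \right)}} = - \frac{148751}{-2007047} - \frac{3467824}{-39} = \left(-148751\right) \left(- \frac{1}{2007047}\right) - - \frac{3467824}{39} = \frac{148751}{2007047} + \frac{3467824}{39} = \frac{6960091557017}{78274833}$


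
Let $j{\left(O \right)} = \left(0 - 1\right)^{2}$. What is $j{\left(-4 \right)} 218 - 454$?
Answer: $-236$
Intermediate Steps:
$j{\left(O \right)} = 1$ ($j{\left(O \right)} = \left(-1\right)^{2} = 1$)
$j{\left(-4 \right)} 218 - 454 = 1 \cdot 218 - 454 = 218 - 454 = -236$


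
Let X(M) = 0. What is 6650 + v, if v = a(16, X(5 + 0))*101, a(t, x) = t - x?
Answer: 8266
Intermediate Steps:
v = 1616 (v = (16 - 1*0)*101 = (16 + 0)*101 = 16*101 = 1616)
6650 + v = 6650 + 1616 = 8266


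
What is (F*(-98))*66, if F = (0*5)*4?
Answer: 0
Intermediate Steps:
F = 0 (F = 0*4 = 0)
(F*(-98))*66 = (0*(-98))*66 = 0*66 = 0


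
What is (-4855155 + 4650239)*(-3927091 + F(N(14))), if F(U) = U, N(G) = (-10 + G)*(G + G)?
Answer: 804700828764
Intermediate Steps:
N(G) = 2*G*(-10 + G) (N(G) = (-10 + G)*(2*G) = 2*G*(-10 + G))
(-4855155 + 4650239)*(-3927091 + F(N(14))) = (-4855155 + 4650239)*(-3927091 + 2*14*(-10 + 14)) = -204916*(-3927091 + 2*14*4) = -204916*(-3927091 + 112) = -204916*(-3926979) = 804700828764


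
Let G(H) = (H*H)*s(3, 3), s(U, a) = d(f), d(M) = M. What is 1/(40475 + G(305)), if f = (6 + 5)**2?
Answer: 1/11296500 ≈ 8.8523e-8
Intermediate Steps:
f = 121 (f = 11**2 = 121)
s(U, a) = 121
G(H) = 121*H**2 (G(H) = (H*H)*121 = H**2*121 = 121*H**2)
1/(40475 + G(305)) = 1/(40475 + 121*305**2) = 1/(40475 + 121*93025) = 1/(40475 + 11256025) = 1/11296500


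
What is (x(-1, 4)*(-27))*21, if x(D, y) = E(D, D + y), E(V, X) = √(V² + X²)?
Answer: -567*√10 ≈ -1793.0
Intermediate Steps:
x(D, y) = √(D² + (D + y)²)
(x(-1, 4)*(-27))*21 = (√((-1)² + (-1 + 4)²)*(-27))*21 = (√(1 + 3²)*(-27))*21 = (√(1 + 9)*(-27))*21 = (√10*(-27))*21 = -27*√10*21 = -567*√10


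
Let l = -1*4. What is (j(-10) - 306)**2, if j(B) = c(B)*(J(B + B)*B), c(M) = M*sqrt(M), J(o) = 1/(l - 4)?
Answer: 184147/2 + 7650*I*sqrt(10) ≈ 92074.0 + 24191.0*I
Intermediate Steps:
l = -4
J(o) = -1/8 (J(o) = 1/(-4 - 4) = 1/(-8) = -1/8)
c(M) = M**(3/2)
j(B) = -B**(5/2)/8 (j(B) = B**(3/2)*(-B/8) = -B**(5/2)/8)
(j(-10) - 306)**2 = (-25*I*sqrt(10)/2 - 306)**2 = (-306 - 25*I*sqrt(10)/2)**2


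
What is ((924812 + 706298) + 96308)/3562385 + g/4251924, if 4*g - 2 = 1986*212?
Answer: 15439642707509/30293980557480 ≈ 0.50966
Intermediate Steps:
g = 210517/2 (g = 1/2 + (1986*212)/4 = 1/2 + (1/4)*421032 = 1/2 + 105258 = 210517/2 ≈ 1.0526e+5)
((924812 + 706298) + 96308)/3562385 + g/4251924 = ((924812 + 706298) + 96308)/3562385 + (210517/2)/4251924 = (1631110 + 96308)*(1/3562385) + (210517/2)*(1/4251924) = 1727418*(1/3562385) + 210517/8503848 = 1727418/3562385 + 210517/8503848 = 15439642707509/30293980557480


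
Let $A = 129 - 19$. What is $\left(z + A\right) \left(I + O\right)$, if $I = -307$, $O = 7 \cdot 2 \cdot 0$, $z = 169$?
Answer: $-85653$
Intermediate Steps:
$O = 0$ ($O = 14 \cdot 0 = 0$)
$A = 110$
$\left(z + A\right) \left(I + O\right) = \left(169 + 110\right) \left(-307 + 0\right) = 279 \left(-307\right) = -85653$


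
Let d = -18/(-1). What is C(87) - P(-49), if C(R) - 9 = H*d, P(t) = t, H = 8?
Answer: 202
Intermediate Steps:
d = 18 (d = -18*(-1) = 18)
C(R) = 153 (C(R) = 9 + 8*18 = 9 + 144 = 153)
C(87) - P(-49) = 153 - 1*(-49) = 153 + 49 = 202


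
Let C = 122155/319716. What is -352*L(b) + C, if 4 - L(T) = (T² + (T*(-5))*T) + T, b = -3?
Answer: -4839099221/319716 ≈ -15136.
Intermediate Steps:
L(T) = 4 - T + 4*T² (L(T) = 4 - ((T² + (T*(-5))*T) + T) = 4 - ((T² + (-5*T)*T) + T) = 4 - ((T² - 5*T²) + T) = 4 - (-4*T² + T) = 4 - (T - 4*T²) = 4 + (-T + 4*T²) = 4 - T + 4*T²)
C = 122155/319716 (C = 122155*(1/319716) = 122155/319716 ≈ 0.38207)
-352*L(b) + C = -352*(4 - 1*(-3) + 4*(-3)²) + 122155/319716 = -352*(4 + 3 + 4*9) + 122155/319716 = -352*(4 + 3 + 36) + 122155/319716 = -352*43 + 122155/319716 = -15136 + 122155/319716 = -4839099221/319716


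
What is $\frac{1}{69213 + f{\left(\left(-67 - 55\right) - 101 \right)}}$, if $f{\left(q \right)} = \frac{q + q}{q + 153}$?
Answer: $\frac{35}{2422678} \approx 1.4447 \cdot 10^{-5}$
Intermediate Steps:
$f{\left(q \right)} = \frac{2 q}{153 + q}$
$\frac{1}{69213 + f{\left(\left(-67 - 55\right) - 101 \right)}} = \frac{1}{69213 + \frac{2 \left(\left(-67 - 55\right) - 101\right)}{153 - 223}} = \frac{1}{69213 + \frac{2 \left(-122 - 101\right)}{153 - 223}} = \frac{1}{69213 + 2 \left(-223\right) \frac{1}{153 - 223}} = \frac{1}{69213 + 2 \left(-223\right) \frac{1}{-70}} = \frac{1}{69213 + 2 \left(-223\right) \left(- \frac{1}{70}\right)} = \frac{1}{69213 + \frac{223}{35}} = \frac{1}{\frac{2422678}{35}} = \frac{35}{2422678}$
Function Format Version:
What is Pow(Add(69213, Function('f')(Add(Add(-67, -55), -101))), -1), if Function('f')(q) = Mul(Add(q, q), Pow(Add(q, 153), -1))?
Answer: Rational(35, 2422678) ≈ 1.4447e-5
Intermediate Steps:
Function('f')(q) = Mul(2, q, Pow(Add(153, q), -1)) (Function('f')(q) = Mul(Mul(2, q), Pow(Add(153, q), -1)) = Mul(2, q, Pow(Add(153, q), -1)))
Pow(Add(69213, Function('f')(Add(Add(-67, -55), -101))), -1) = Pow(Add(69213, Mul(2, Add(Add(-67, -55), -101), Pow(Add(153, Add(Add(-67, -55), -101)), -1))), -1) = Pow(Add(69213, Mul(2, Add(-122, -101), Pow(Add(153, Add(-122, -101)), -1))), -1) = Pow(Add(69213, Mul(2, -223, Pow(Add(153, -223), -1))), -1) = Pow(Add(69213, Mul(2, -223, Pow(-70, -1))), -1) = Pow(Add(69213, Mul(2, -223, Rational(-1, 70))), -1) = Pow(Add(69213, Rational(223, 35)), -1) = Pow(Rational(2422678, 35), -1) = Rational(35, 2422678)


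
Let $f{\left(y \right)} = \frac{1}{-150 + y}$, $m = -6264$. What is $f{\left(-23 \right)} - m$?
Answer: $\frac{1083671}{173} \approx 6264.0$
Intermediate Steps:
$f{\left(-23 \right)} - m = \frac{1}{-150 - 23} - -6264 = \frac{1}{-173} + 6264 = - \frac{1}{173} + 6264 = \frac{1083671}{173}$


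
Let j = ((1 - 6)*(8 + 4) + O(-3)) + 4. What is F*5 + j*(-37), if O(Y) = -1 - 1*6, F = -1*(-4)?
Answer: 2351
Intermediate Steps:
F = 4
O(Y) = -7 (O(Y) = -1 - 6 = -7)
j = -63 (j = ((1 - 6)*(8 + 4) - 7) + 4 = (-5*12 - 7) + 4 = (-60 - 7) + 4 = -67 + 4 = -63)
F*5 + j*(-37) = 4*5 - 63*(-37) = 20 + 2331 = 2351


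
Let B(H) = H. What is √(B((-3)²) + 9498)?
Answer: √9507 ≈ 97.504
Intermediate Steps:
√(B((-3)²) + 9498) = √((-3)² + 9498) = √(9 + 9498) = √9507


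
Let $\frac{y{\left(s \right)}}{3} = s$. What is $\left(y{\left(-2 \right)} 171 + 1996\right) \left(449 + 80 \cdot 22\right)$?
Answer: $2142730$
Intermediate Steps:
$y{\left(s \right)} = 3 s$
$\left(y{\left(-2 \right)} 171 + 1996\right) \left(449 + 80 \cdot 22\right) = \left(3 \left(-2\right) 171 + 1996\right) \left(449 + 80 \cdot 22\right) = \left(\left(-6\right) 171 + 1996\right) \left(449 + 1760\right) = \left(-1026 + 1996\right) 2209 = 970 \cdot 2209 = 2142730$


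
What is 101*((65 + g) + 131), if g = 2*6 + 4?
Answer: 21412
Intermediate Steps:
g = 16 (g = 12 + 4 = 16)
101*((65 + g) + 131) = 101*((65 + 16) + 131) = 101*(81 + 131) = 101*212 = 21412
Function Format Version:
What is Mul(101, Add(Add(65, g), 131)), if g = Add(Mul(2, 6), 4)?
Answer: 21412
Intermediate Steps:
g = 16 (g = Add(12, 4) = 16)
Mul(101, Add(Add(65, g), 131)) = Mul(101, Add(Add(65, 16), 131)) = Mul(101, Add(81, 131)) = Mul(101, 212) = 21412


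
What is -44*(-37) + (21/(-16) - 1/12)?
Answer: 78077/48 ≈ 1626.6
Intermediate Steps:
-44*(-37) + (21/(-16) - 1/12) = 1628 + (21*(-1/16) - 1*1/12) = 1628 + (-21/16 - 1/12) = 1628 - 67/48 = 78077/48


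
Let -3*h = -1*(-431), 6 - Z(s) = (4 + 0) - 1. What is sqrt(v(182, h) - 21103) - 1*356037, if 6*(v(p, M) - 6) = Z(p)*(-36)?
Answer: -356037 + I*sqrt(21115) ≈ -3.5604e+5 + 145.31*I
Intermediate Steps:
Z(s) = 3 (Z(s) = 6 - ((4 + 0) - 1) = 6 - (4 - 1) = 6 - 1*3 = 6 - 3 = 3)
h = -431/3 (h = -(-1)*(-431)/3 = -1/3*431 = -431/3 ≈ -143.67)
v(p, M) = -12 (v(p, M) = 6 + (3*(-36))/6 = 6 + (1/6)*(-108) = 6 - 18 = -12)
sqrt(v(182, h) - 21103) - 1*356037 = sqrt(-12 - 21103) - 1*356037 = sqrt(-21115) - 356037 = I*sqrt(21115) - 356037 = -356037 + I*sqrt(21115)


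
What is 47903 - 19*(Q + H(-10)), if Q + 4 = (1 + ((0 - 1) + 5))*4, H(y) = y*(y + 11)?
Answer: 47789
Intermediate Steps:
H(y) = y*(11 + y)
Q = 16 (Q = -4 + (1 + ((0 - 1) + 5))*4 = -4 + (1 + (-1 + 5))*4 = -4 + (1 + 4)*4 = -4 + 5*4 = -4 + 20 = 16)
47903 - 19*(Q + H(-10)) = 47903 - 19*(16 - 10*(11 - 10)) = 47903 - 19*(16 - 10*1) = 47903 - 19*(16 - 10) = 47903 - 19*6 = 47903 - 114 = 47789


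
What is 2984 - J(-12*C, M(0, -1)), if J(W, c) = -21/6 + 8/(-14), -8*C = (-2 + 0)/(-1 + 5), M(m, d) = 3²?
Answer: 41833/14 ≈ 2988.1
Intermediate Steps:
M(m, d) = 9
C = 1/16 (C = -(-2 + 0)/(8*(-1 + 5)) = -(-1)/(4*4) = -⅛*(-½) = 1/16 ≈ 0.062500)
J(W, c) = -57/14 (J(W, c) = -21*⅙ + 8*(-1/14) = -7/2 - 4/7 = -57/14)
2984 - J(-12*C, M(0, -1)) = 2984 - 1*(-57/14) = 2984 + 57/14 = 41833/14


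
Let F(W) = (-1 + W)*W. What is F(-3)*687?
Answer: 8244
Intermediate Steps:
F(W) = W*(-1 + W)
F(-3)*687 = -3*(-1 - 3)*687 = -3*(-4)*687 = 12*687 = 8244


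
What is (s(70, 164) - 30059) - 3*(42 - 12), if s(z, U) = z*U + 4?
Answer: -18665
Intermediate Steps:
s(z, U) = 4 + U*z (s(z, U) = U*z + 4 = 4 + U*z)
(s(70, 164) - 30059) - 3*(42 - 12) = ((4 + 164*70) - 30059) - 3*(42 - 12) = ((4 + 11480) - 30059) - 3*30 = (11484 - 30059) - 90 = -18575 - 90 = -18665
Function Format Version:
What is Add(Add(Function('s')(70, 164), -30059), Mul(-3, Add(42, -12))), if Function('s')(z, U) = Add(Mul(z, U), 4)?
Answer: -18665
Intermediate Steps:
Function('s')(z, U) = Add(4, Mul(U, z)) (Function('s')(z, U) = Add(Mul(U, z), 4) = Add(4, Mul(U, z)))
Add(Add(Function('s')(70, 164), -30059), Mul(-3, Add(42, -12))) = Add(Add(Add(4, Mul(164, 70)), -30059), Mul(-3, Add(42, -12))) = Add(Add(Add(4, 11480), -30059), Mul(-3, 30)) = Add(Add(11484, -30059), -90) = Add(-18575, -90) = -18665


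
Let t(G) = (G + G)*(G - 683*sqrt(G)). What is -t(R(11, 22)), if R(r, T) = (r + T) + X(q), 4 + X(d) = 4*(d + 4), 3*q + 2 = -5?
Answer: -22898/9 + 146162*sqrt(321)/9 ≈ 2.8842e+5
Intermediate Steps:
q = -7/3 (q = -2/3 + (1/3)*(-5) = -2/3 - 5/3 = -7/3 ≈ -2.3333)
X(d) = 12 + 4*d (X(d) = -4 + 4*(d + 4) = -4 + 4*(4 + d) = -4 + (16 + 4*d) = 12 + 4*d)
R(r, T) = 8/3 + T + r (R(r, T) = (r + T) + (12 + 4*(-7/3)) = (T + r) + (12 - 28/3) = (T + r) + 8/3 = 8/3 + T + r)
t(G) = 2*G*(G - 683*sqrt(G)) (t(G) = (2*G)*(G - 683*sqrt(G)) = 2*G*(G - 683*sqrt(G)))
-t(R(11, 22)) = -(-1366*(8/3 + 22 + 11)**(3/2) + 2*(8/3 + 22 + 11)**2) = -(-146162*sqrt(321)/9 + 2*(107/3)**2) = -(-146162*sqrt(321)/9 + 2*(11449/9)) = -(-146162*sqrt(321)/9 + 22898/9) = -(22898/9 - 146162*sqrt(321)/9) = -22898/9 + 146162*sqrt(321)/9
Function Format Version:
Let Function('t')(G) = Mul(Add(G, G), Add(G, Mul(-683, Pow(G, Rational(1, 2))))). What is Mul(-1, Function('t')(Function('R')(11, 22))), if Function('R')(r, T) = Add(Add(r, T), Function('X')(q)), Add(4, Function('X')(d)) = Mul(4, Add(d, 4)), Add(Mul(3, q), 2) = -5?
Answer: Add(Rational(-22898, 9), Mul(Rational(146162, 9), Pow(321, Rational(1, 2)))) ≈ 2.8842e+5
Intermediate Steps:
q = Rational(-7, 3) (q = Add(Rational(-2, 3), Mul(Rational(1, 3), -5)) = Add(Rational(-2, 3), Rational(-5, 3)) = Rational(-7, 3) ≈ -2.3333)
Function('X')(d) = Add(12, Mul(4, d)) (Function('X')(d) = Add(-4, Mul(4, Add(d, 4))) = Add(-4, Mul(4, Add(4, d))) = Add(-4, Add(16, Mul(4, d))) = Add(12, Mul(4, d)))
Function('R')(r, T) = Add(Rational(8, 3), T, r) (Function('R')(r, T) = Add(Add(r, T), Add(12, Mul(4, Rational(-7, 3)))) = Add(Add(T, r), Add(12, Rational(-28, 3))) = Add(Add(T, r), Rational(8, 3)) = Add(Rational(8, 3), T, r))
Function('t')(G) = Mul(2, G, Add(G, Mul(-683, Pow(G, Rational(1, 2))))) (Function('t')(G) = Mul(Mul(2, G), Add(G, Mul(-683, Pow(G, Rational(1, 2))))) = Mul(2, G, Add(G, Mul(-683, Pow(G, Rational(1, 2))))))
Mul(-1, Function('t')(Function('R')(11, 22))) = Mul(-1, Add(Mul(-1366, Pow(Add(Rational(8, 3), 22, 11), Rational(3, 2))), Mul(2, Pow(Add(Rational(8, 3), 22, 11), 2)))) = Mul(-1, Add(Mul(-1366, Pow(Rational(107, 3), Rational(3, 2))), Mul(2, Pow(Rational(107, 3), 2)))) = Mul(-1, Add(Mul(-1366, Mul(Rational(107, 9), Pow(321, Rational(1, 2)))), Mul(2, Rational(11449, 9)))) = Mul(-1, Add(Mul(Rational(-146162, 9), Pow(321, Rational(1, 2))), Rational(22898, 9))) = Mul(-1, Add(Rational(22898, 9), Mul(Rational(-146162, 9), Pow(321, Rational(1, 2))))) = Add(Rational(-22898, 9), Mul(Rational(146162, 9), Pow(321, Rational(1, 2))))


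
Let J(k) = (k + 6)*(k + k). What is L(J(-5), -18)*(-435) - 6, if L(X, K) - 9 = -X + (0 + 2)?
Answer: -9141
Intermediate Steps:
J(k) = 2*k*(6 + k) (J(k) = (6 + k)*(2*k) = 2*k*(6 + k))
L(X, K) = 11 - X (L(X, K) = 9 + (-X + (0 + 2)) = 9 + (-X + 2) = 9 + (2 - X) = 11 - X)
L(J(-5), -18)*(-435) - 6 = (11 - 2*(-5)*(6 - 5))*(-435) - 6 = (11 - 2*(-5))*(-435) - 6 = (11 - 1*(-10))*(-435) - 6 = (11 + 10)*(-435) - 6 = 21*(-435) - 6 = -9135 - 6 = -9141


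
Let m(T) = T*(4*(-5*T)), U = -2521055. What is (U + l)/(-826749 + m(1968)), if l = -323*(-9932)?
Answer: -686981/78287229 ≈ -0.0087751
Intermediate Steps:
l = 3208036
m(T) = -20*T**2 (m(T) = T*(-20*T) = -20*T**2)
(U + l)/(-826749 + m(1968)) = (-2521055 + 3208036)/(-826749 - 20*1968**2) = 686981/(-826749 - 20*3873024) = 686981/(-826749 - 77460480) = 686981/(-78287229) = 686981*(-1/78287229) = -686981/78287229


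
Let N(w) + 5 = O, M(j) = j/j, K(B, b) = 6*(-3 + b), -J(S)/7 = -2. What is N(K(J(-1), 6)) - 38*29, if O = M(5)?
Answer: -1106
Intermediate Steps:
J(S) = 14 (J(S) = -7*(-2) = 14)
K(B, b) = -18 + 6*b
M(j) = 1
O = 1
N(w) = -4 (N(w) = -5 + 1 = -4)
N(K(J(-1), 6)) - 38*29 = -4 - 38*29 = -4 - 1102 = -1106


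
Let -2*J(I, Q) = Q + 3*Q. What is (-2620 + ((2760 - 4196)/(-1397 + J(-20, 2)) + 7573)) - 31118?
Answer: -36655729/1401 ≈ -26164.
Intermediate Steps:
J(I, Q) = -2*Q (J(I, Q) = -(Q + 3*Q)/2 = -2*Q)
(-2620 + ((2760 - 4196)/(-1397 + J(-20, 2)) + 7573)) - 31118 = (-2620 + ((2760 - 4196)/(-1397 - 2*2) + 7573)) - 31118 = (-2620 + (-1436/(-1397 - 4) + 7573)) - 31118 = (-2620 + (-1436/(-1401) + 7573)) - 31118 = (-2620 + (-1436*(-1/1401) + 7573)) - 31118 = (-2620 + (1436/1401 + 7573)) - 31118 = (-2620 + 10611209/1401) - 31118 = 6940589/1401 - 31118 = -36655729/1401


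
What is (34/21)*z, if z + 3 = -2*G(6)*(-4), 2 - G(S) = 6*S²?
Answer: -8330/3 ≈ -2776.7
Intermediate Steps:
G(S) = 2 - 6*S²
z = -1715 (z = -3 - 2*(2 - 6*6²)*(-4) = -3 - 2*(2 - 6*36)*(-4) = -3 - 2*(2 - 216)*(-4) = -3 - 2*(-214)*(-4) = -3 + 428*(-4) = -3 - 1712 = -1715)
(34/21)*z = (34/21)*(-1715) = -8330/3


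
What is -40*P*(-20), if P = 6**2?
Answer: 28800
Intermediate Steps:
P = 36
-40*P*(-20) = -40*36*(-20) = -1440*(-20) = 28800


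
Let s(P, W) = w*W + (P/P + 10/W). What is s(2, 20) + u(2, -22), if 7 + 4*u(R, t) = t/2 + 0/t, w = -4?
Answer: -83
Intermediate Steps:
s(P, W) = 1 - 4*W + 10/W (s(P, W) = -4*W + (P/P + 10/W) = -4*W + (1 + 10/W) = 1 - 4*W + 10/W)
u(R, t) = -7/4 + t/8 (u(R, t) = -7/4 + (t/2 + 0/t)/4 = -7/4 + (t*(½) + 0)/4 = -7/4 + (t/2 + 0)/4 = -7/4 + (t/2)/4 = -7/4 + t/8)
s(2, 20) + u(2, -22) = (1 - 4*20 + 10/20) + (-7/4 + (⅛)*(-22)) = (1 - 80 + 10*(1/20)) + (-7/4 - 11/4) = (1 - 80 + ½) - 9/2 = -157/2 - 9/2 = -83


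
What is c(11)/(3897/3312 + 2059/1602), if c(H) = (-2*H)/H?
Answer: -589536/725689 ≈ -0.81238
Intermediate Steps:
c(H) = -2
c(11)/(3897/3312 + 2059/1602) = -2/(3897/3312 + 2059/1602) = -2/(3897*(1/3312) + 2059*(1/1602)) = -2/(433/368 + 2059/1602) = -2/725689/294768 = -2*294768/725689 = -589536/725689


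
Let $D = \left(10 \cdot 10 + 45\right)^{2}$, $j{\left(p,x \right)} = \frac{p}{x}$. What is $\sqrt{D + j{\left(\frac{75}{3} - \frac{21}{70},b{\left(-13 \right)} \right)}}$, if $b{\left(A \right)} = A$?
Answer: $\frac{3 \sqrt{233590}}{10} \approx 144.99$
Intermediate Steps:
$D = 21025$ ($D = \left(100 + 45\right)^{2} = 145^{2} = 21025$)
$\sqrt{D + j{\left(\frac{75}{3} - \frac{21}{70},b{\left(-13 \right)} \right)}} = \sqrt{21025 + \frac{\frac{75}{3} - \frac{21}{70}}{-13}} = \sqrt{21025 + \left(75 \cdot \frac{1}{3} - \frac{3}{10}\right) \left(- \frac{1}{13}\right)} = \sqrt{21025 + \left(25 - \frac{3}{10}\right) \left(- \frac{1}{13}\right)} = \sqrt{21025 + \frac{247}{10} \left(- \frac{1}{13}\right)} = \sqrt{21025 - \frac{19}{10}} = \sqrt{\frac{210231}{10}} = \frac{3 \sqrt{233590}}{10}$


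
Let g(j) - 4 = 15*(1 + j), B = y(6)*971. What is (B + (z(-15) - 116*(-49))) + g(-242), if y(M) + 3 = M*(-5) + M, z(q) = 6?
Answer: -24138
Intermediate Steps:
y(M) = -3 - 4*M (y(M) = -3 + (M*(-5) + M) = -3 + (-5*M + M) = -3 - 4*M)
B = -26217 (B = (-3 - 4*6)*971 = (-3 - 24)*971 = -27*971 = -26217)
g(j) = 19 + 15*j (g(j) = 4 + 15*(1 + j) = 4 + (15 + 15*j) = 19 + 15*j)
(B + (z(-15) - 116*(-49))) + g(-242) = (-26217 + (6 - 116*(-49))) + (19 + 15*(-242)) = (-26217 + (6 + 5684)) + (19 - 3630) = (-26217 + 5690) - 3611 = -20527 - 3611 = -24138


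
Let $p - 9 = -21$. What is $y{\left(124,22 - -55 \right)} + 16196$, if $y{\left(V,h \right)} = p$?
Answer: $16184$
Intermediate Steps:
$p = -12$ ($p = 9 - 21 = -12$)
$y{\left(V,h \right)} = -12$
$y{\left(124,22 - -55 \right)} + 16196 = -12 + 16196 = 16184$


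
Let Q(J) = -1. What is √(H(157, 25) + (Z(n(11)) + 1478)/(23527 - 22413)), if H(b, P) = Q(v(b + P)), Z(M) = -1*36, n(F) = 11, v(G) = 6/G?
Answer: 2*√22837/557 ≈ 0.54262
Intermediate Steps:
Z(M) = -36
H(b, P) = -1
√(H(157, 25) + (Z(n(11)) + 1478)/(23527 - 22413)) = √(-1 + (-36 + 1478)/(23527 - 22413)) = √(-1 + 1442/1114) = √(-1 + 1442*(1/1114)) = √(-1 + 721/557) = √(164/557) = 2*√22837/557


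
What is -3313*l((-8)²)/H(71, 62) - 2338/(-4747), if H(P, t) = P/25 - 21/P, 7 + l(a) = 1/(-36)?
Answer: 7062897752513/771748272 ≈ 9151.8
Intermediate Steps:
l(a) = -253/36 (l(a) = -7 + 1/(-36) = -7 - 1/36 = -253/36)
H(P, t) = -21/P + P/25 (H(P, t) = P*(1/25) - 21/P = P/25 - 21/P = -21/P + P/25)
-3313*l((-8)²)/H(71, 62) - 2338/(-4747) = -3313*(-253/(36*(-21/71 + (1/25)*71))) - 2338/(-4747) = -3313*(-253/(36*(-21*1/71 + 71/25))) - 2338*(-1/4747) = -3313*(-253/(36*(-21/71 + 71/25))) + 2338/4747 = -3313/((4516/1775)*(-36/253)) + 2338/4747 = -3313/(-162576/449075) + 2338/4747 = -3313*(-449075/162576) + 2338/4747 = 1487785475/162576 + 2338/4747 = 7062897752513/771748272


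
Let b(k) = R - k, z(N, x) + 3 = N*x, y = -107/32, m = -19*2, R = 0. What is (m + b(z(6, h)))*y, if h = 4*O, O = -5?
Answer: -9095/32 ≈ -284.22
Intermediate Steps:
m = -38
y = -107/32 (y = -107*1/32 = -107/32 ≈ -3.3438)
h = -20 (h = 4*(-5) = -20)
z(N, x) = -3 + N*x
b(k) = -k (b(k) = 0 - k = -k)
(m + b(z(6, h)))*y = (-38 - (-3 + 6*(-20)))*(-107/32) = (-38 - (-3 - 120))*(-107/32) = (-38 - 1*(-123))*(-107/32) = (-38 + 123)*(-107/32) = 85*(-107/32) = -9095/32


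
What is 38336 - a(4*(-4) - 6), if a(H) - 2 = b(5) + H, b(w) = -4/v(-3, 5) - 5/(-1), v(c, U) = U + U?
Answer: 191757/5 ≈ 38351.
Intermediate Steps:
v(c, U) = 2*U
b(w) = 23/5 (b(w) = -4/(2*5) - 5/(-1) = -4/10 - 5*(-1) = -4*1/10 + 5 = -2/5 + 5 = 23/5)
a(H) = 33/5 + H (a(H) = 2 + (23/5 + H) = 33/5 + H)
38336 - a(4*(-4) - 6) = 38336 - (33/5 + (4*(-4) - 6)) = 38336 - (33/5 + (-16 - 6)) = 38336 - (33/5 - 22) = 38336 - 1*(-77/5) = 38336 + 77/5 = 191757/5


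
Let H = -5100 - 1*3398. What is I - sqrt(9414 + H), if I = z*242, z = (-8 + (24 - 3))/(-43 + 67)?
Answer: 1573/12 - 2*sqrt(229) ≈ 100.82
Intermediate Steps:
H = -8498 (H = -5100 - 3398 = -8498)
z = 13/24 (z = (-8 + 21)/24 = 13*(1/24) = 13/24 ≈ 0.54167)
I = 1573/12 (I = (13/24)*242 = 1573/12 ≈ 131.08)
I - sqrt(9414 + H) = 1573/12 - sqrt(9414 - 8498) = 1573/12 - sqrt(916) = 1573/12 - 2*sqrt(229)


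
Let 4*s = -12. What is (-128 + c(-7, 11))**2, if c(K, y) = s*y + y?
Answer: 22500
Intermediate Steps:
s = -3 (s = (1/4)*(-12) = -3)
c(K, y) = -2*y (c(K, y) = -3*y + y = -2*y)
(-128 + c(-7, 11))**2 = (-128 - 2*11)**2 = (-128 - 22)**2 = (-150)**2 = 22500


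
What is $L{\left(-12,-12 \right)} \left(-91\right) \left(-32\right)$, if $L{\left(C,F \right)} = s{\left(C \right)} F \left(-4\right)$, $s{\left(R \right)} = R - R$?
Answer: $0$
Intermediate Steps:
$s{\left(R \right)} = 0$
$L{\left(C,F \right)} = 0$ ($L{\left(C,F \right)} = 0 F \left(-4\right) = 0 \left(-4\right) = 0$)
$L{\left(-12,-12 \right)} \left(-91\right) \left(-32\right) = 0 \left(-91\right) \left(-32\right) = 0 \left(-32\right) = 0$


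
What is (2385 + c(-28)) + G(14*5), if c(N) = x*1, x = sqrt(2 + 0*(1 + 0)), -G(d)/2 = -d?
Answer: 2525 + sqrt(2) ≈ 2526.4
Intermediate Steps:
G(d) = 2*d (G(d) = -(-2)*d = 2*d)
x = sqrt(2) (x = sqrt(2 + 0*1) = sqrt(2 + 0) = sqrt(2) ≈ 1.4142)
c(N) = sqrt(2) (c(N) = sqrt(2)*1 = sqrt(2))
(2385 + c(-28)) + G(14*5) = (2385 + sqrt(2)) + 2*(14*5) = (2385 + sqrt(2)) + 2*70 = (2385 + sqrt(2)) + 140 = 2525 + sqrt(2)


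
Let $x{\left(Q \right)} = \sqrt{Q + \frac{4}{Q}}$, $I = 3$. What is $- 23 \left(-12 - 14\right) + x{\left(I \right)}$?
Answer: $598 + \frac{\sqrt{39}}{3} \approx 600.08$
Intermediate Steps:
$- 23 \left(-12 - 14\right) + x{\left(I \right)} = - 23 \left(-12 - 14\right) + \sqrt{3 + \frac{4}{3}} = \left(-23\right) \left(-26\right) + \sqrt{3 + 4 \cdot \frac{1}{3}} = 598 + \sqrt{3 + \frac{4}{3}} = 598 + \sqrt{\frac{13}{3}} = 598 + \frac{\sqrt{39}}{3}$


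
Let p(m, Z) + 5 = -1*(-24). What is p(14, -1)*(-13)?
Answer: -247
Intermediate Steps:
p(m, Z) = 19 (p(m, Z) = -5 - 1*(-24) = -5 + 24 = 19)
p(14, -1)*(-13) = 19*(-13) = -247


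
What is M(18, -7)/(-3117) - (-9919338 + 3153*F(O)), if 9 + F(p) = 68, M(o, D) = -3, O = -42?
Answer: 10112910130/1039 ≈ 9.7333e+6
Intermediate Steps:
F(p) = 59 (F(p) = -9 + 68 = 59)
M(18, -7)/(-3117) - (-9919338 + 3153*F(O)) = -3/(-3117) - 3153/(1/(59 - 3146)) = -3*(-1/3117) - 3153/(1/(-3087)) = 1/1039 - 3153/(-1/3087) = 1/1039 - 3153*(-3087) = 1/1039 + 9733311 = 10112910130/1039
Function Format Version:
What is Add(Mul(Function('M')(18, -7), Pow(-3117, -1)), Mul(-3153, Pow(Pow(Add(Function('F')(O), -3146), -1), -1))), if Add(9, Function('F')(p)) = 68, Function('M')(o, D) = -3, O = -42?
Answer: Rational(10112910130, 1039) ≈ 9.7333e+6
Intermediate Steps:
Function('F')(p) = 59 (Function('F')(p) = Add(-9, 68) = 59)
Add(Mul(Function('M')(18, -7), Pow(-3117, -1)), Mul(-3153, Pow(Pow(Add(Function('F')(O), -3146), -1), -1))) = Add(Mul(-3, Pow(-3117, -1)), Mul(-3153, Pow(Pow(Add(59, -3146), -1), -1))) = Add(Mul(-3, Rational(-1, 3117)), Mul(-3153, Pow(Pow(-3087, -1), -1))) = Add(Rational(1, 1039), Mul(-3153, Pow(Rational(-1, 3087), -1))) = Add(Rational(1, 1039), Mul(-3153, -3087)) = Add(Rational(1, 1039), 9733311) = Rational(10112910130, 1039)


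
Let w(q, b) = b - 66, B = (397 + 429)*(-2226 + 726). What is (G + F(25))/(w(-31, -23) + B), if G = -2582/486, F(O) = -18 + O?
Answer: -410/301098627 ≈ -1.3617e-6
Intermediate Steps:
B = -1239000 (B = 826*(-1500) = -1239000)
w(q, b) = -66 + b
G = -1291/243 (G = -2582*1/486 = -1291/243 ≈ -5.3128)
(G + F(25))/(w(-31, -23) + B) = (-1291/243 + (-18 + 25))/((-66 - 23) - 1239000) = (-1291/243 + 7)/(-89 - 1239000) = (410/243)/(-1239089) = (410/243)*(-1/1239089) = -410/301098627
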